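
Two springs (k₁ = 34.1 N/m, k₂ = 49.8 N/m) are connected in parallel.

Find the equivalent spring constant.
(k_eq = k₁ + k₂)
k_eq = k₁ + k₂ = 34.1 + 49.8 = 83.9 N/m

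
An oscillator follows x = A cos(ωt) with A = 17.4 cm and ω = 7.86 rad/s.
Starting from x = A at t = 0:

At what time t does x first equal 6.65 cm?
cos(ωt) = x/A = 6.65/17.4 = 0.3822
ωt = arccos(0.3822) = 1.179 rad
t = 1.179/7.86 = 0.15 s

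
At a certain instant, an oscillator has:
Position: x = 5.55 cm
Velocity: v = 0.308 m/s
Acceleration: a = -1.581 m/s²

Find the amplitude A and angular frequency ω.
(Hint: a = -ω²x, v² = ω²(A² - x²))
a = −ω²x → ω = √(|a|/x) = √(1.581/0.0555) = 5.337 rad/s
v² = ω²(A² − x²) → A = √(x² + v²/ω²) = √(0.0555² + 0.308²/5.337²) = 0.08006 m = 8.006 cm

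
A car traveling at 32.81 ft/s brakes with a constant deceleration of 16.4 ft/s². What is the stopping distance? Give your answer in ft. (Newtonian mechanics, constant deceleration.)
d = v₀² / (2a) (with unit conversion) = 32.82 ft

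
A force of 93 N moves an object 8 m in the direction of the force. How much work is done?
W = Fd = 93×8 = 744.0 J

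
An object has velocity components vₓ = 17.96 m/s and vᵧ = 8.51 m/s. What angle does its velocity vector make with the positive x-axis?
θ = arctan(vᵧ/vₓ) = arctan(8.51/17.96) = 25.35°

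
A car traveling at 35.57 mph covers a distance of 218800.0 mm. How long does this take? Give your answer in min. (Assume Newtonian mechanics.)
t = d/v (with unit conversion) = 0.2293 min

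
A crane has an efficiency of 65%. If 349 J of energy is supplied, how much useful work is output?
W_out = η × W_in = 0.65 × 349 = 226.85 J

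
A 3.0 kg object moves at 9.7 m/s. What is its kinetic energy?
KE = ½mv² = ½×3.0×9.7² = 141.135 J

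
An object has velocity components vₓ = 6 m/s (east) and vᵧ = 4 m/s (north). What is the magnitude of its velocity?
|v| = √(vₓ² + vᵧ²) = √(6² + 4²) = √(52) = 7.21 m/s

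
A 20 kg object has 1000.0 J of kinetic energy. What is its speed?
KE = ½mv² → v = √(2KE/m) = √(2×1000.0/20) = 10.0 m/s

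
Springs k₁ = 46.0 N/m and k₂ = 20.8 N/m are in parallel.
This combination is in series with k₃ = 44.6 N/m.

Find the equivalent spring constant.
k₁₂ = k₁ + k₂ = 66.8 N/m (parallel)
1/k_eq = 1/k₁₂ + 1/k₃ → k_eq = 26.74 N/m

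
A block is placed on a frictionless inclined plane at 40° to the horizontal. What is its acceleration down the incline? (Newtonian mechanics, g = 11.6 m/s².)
a = g sin(θ) = 11.6 × sin(40°) = 11.6 × 0.6428 = 7.46 m/s²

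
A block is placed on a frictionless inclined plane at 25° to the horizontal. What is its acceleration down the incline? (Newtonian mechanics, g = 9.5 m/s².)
a = g sin(θ) = 9.5 × sin(25°) = 9.5 × 0.4226 = 4.01 m/s²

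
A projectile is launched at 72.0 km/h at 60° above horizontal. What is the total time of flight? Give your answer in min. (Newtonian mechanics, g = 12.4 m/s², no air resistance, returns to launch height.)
T = 2v₀sin(θ)/g (with unit conversion) = 0.04656 min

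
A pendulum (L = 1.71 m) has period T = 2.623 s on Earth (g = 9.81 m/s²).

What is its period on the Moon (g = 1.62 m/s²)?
T = 2π√(L/g), so T_moon/T_earth = √(g_earth/g_moon)
T_moon = 2π√(1.71/1.62) = 6.455 s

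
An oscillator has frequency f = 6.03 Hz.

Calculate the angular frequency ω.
ω = 2πf = 2π×6.03 = 37.89 rad/s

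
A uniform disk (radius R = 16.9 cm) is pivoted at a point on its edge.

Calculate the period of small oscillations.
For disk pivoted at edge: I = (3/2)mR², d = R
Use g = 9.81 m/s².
I/m = (3/2)R² = 0.04284 m²; d = R = 0.169 m
T = 2π√((3/2)R²/(gR)) = 2π√(3R/(2g)) = 1.01 s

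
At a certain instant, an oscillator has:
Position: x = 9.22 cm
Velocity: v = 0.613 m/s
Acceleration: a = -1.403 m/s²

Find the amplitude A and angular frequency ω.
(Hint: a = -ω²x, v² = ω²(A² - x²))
a = −ω²x → ω = √(|a|/x) = √(1.403/0.0922) = 3.901 rad/s
v² = ω²(A² − x²) → A = √(x² + v²/ω²) = √(0.0922² + 0.613²/3.901²) = 0.1822 m = 18.22 cm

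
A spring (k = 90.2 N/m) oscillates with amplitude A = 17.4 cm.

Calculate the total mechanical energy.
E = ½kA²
E = ½kA² = ½×90.2×(0.174)² = 1.365 J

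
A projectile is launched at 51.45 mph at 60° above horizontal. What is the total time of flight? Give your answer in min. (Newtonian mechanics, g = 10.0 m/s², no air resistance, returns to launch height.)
T = 2v₀sin(θ)/g (with unit conversion) = 0.0664 min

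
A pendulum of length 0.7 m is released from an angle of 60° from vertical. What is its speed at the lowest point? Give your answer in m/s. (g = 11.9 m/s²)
h = L(1 − cosθ) = 0.7×(1 − cos60°) = 0.35 m
v = √(2gh) = √(2×11.9×0.35) = 2.886 m/s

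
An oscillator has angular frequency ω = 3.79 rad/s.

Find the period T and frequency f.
T = 2π/ω = 2π/3.79 = 1.658 s; f = ω/2π = 0.6032 Hz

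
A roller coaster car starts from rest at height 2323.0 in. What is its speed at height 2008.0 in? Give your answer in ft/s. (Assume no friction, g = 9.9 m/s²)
mgh₁ = ½mv₂² + mgh₂ → v₂ = √(2g(h₁−h₂)) = √(2×9.9×(59−51)) = 12.59 m/s = 41.29 ft/s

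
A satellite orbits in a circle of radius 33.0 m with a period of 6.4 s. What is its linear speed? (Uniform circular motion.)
v = 2πr/T = 2π×33.0/6.4 = 32.4 m/s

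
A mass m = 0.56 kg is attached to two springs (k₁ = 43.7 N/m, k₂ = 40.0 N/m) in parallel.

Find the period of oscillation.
k_eq = k₁+k₂ = 83.7 N/m
T = 2π√(m/k_eq) = 2π√(0.56/83.7) = 0.5139 s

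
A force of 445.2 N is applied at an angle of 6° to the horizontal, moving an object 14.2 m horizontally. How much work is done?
W = Fd cosθ = 445.2×14.2×cos(6°) = 6287.2 J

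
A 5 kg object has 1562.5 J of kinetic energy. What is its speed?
KE = ½mv² → v = √(2KE/m) = √(2×1562.5/5) = 25.0 m/s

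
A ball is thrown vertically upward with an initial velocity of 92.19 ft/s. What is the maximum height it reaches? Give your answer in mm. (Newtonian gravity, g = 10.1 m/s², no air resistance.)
h_max = v₀²/(2g) (with unit conversion) = 39090.0 mm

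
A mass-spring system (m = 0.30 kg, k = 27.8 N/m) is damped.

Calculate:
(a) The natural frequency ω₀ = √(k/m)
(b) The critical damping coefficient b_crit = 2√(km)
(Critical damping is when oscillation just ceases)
ω₀ = √(k/m) = √(27.8/0.3) = 9.626 rad/s
b_crit = 2√(km) = 2√(27.8×0.3) = 5.776 kg/s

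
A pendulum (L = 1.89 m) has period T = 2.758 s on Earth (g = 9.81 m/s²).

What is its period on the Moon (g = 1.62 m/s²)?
T = 2π√(L/g), so T_moon/T_earth = √(g_earth/g_moon)
T_moon = 2π√(1.89/1.62) = 6.787 s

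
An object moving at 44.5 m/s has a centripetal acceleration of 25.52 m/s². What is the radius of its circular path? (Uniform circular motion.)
r = v²/a_c = 44.5²/25.52 = 77.6 m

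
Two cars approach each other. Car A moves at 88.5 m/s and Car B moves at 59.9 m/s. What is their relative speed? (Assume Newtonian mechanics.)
v_rel = v_A + v_B = 88.5 + 59.9 = 148.4 m/s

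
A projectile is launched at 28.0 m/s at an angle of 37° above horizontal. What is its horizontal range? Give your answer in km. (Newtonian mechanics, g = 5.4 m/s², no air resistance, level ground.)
R = v₀² sin(2θ) / g (with unit conversion) = 0.1396 km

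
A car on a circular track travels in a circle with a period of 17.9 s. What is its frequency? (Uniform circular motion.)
f = 1/T = 1/17.9 = 0.0559 Hz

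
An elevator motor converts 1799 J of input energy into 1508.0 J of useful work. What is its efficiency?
η = W_out/W_in = 1508.0/1799 = 0.8382 = 83.82%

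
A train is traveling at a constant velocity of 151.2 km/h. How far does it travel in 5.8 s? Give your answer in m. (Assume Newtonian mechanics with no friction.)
d = vt (with unit conversion) = 243.6 m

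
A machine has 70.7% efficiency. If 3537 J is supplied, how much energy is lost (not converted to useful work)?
W_out = η × W_in = 0.707×3537 = 2500.7 J
W_lost = W_in − W_out = 3537 − 2500.7 = 1036.3 J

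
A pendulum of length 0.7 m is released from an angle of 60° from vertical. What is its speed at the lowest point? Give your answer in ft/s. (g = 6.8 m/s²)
h = L(1 − cosθ) = 0.7×(1 − cos60°) = 0.35 m
v = √(2gh) = √(2×6.8×0.35) = 2.182 m/s = 7.158 ft/s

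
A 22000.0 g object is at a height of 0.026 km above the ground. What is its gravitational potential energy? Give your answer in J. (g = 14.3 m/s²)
PE = mgh = 22 kg × 14.3 m/s² × 26 m = 8180 J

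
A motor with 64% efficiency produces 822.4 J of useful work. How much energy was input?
W_in = W_out/η = 822.4/0.64 = 1285.0 J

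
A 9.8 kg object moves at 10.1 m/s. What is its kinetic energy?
KE = ½mv² = ½×9.8×10.1² = 499.849 J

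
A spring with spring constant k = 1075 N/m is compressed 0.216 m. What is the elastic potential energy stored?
PE = ½kx² = ½×1075×0.216² = 25.08 J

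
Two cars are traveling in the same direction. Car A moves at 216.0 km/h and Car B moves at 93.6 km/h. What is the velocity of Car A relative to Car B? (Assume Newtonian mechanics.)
v_rel = v_A - v_B = 216.0 - 93.6 = 122.4 km/h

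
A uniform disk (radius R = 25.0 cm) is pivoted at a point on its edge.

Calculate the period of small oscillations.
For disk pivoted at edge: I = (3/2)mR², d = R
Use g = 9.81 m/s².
I/m = (3/2)R² = 0.09375 m²; d = R = 0.25 m
T = 2π√((3/2)R²/(gR)) = 2π√(3R/(2g)) = 1.228 s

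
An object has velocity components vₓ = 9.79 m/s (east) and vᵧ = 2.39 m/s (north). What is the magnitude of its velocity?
|v| = √(vₓ² + vᵧ²) = √(9.79² + 2.39²) = √(101.556) = 10.08 m/s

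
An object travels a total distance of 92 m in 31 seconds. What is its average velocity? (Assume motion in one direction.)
v_avg = Δd / Δt = 92 / 31 = 2.97 m/s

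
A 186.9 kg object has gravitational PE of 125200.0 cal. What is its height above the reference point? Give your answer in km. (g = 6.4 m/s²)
PE = mgh → h = PE/(mg) = 5.238e+05 J / (186.9 kg × 6.4 m/s²) = 437.9 m = 0.4379 km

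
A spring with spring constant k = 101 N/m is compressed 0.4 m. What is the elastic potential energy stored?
PE = ½kx² = ½×101×0.4² = 8.08 J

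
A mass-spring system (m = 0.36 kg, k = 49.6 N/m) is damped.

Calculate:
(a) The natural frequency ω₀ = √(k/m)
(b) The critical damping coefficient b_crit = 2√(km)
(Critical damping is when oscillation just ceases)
ω₀ = √(k/m) = √(49.6/0.36) = 11.74 rad/s
b_crit = 2√(km) = 2√(49.6×0.36) = 8.451 kg/s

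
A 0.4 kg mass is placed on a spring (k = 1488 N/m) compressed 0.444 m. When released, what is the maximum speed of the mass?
½kx² = ½mv² → v = x√(k/m) = 0.444×√(1488/0.4) = 27.08 m/s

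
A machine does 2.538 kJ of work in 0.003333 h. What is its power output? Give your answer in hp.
P = W/t = 2538 J / 12 s = 211.5 W = 0.2837 hp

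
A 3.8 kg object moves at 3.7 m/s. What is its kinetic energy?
KE = ½mv² = ½×3.8×3.7² = 26.011 J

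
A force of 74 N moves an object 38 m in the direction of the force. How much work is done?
W = Fd = 74×38 = 2812.0 J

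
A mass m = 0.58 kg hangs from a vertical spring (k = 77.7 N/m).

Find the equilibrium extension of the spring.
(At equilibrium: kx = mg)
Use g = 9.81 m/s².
x_eq = mg/k = 0.58×9.81/77.7 = 0.07323 m = 7.323 cm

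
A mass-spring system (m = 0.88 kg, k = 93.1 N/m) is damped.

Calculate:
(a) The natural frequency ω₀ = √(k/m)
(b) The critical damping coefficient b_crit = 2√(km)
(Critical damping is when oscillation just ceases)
ω₀ = √(k/m) = √(93.1/0.88) = 10.29 rad/s
b_crit = 2√(km) = 2√(93.1×0.88) = 18.1 kg/s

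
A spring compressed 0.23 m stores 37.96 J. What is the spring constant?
PE = ½kx² → k = 2PE/x² = 2×37.96/0.23² = 1435.0 N/m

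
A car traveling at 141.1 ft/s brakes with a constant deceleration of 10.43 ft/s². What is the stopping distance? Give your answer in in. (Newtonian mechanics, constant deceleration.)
d = v₀² / (2a) (with unit conversion) = 11450.0 in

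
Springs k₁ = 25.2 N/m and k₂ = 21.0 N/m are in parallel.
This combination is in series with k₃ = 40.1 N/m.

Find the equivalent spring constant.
k₁₂ = k₁ + k₂ = 46.2 N/m (parallel)
1/k_eq = 1/k₁₂ + 1/k₃ → k_eq = 21.47 N/m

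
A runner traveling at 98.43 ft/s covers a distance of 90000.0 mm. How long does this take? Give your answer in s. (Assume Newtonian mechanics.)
t = d/v (with unit conversion) = 3.0 s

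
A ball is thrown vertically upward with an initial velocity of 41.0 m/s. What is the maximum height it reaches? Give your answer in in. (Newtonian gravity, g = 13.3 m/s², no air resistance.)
h_max = v₀²/(2g) (with unit conversion) = 2488.0 in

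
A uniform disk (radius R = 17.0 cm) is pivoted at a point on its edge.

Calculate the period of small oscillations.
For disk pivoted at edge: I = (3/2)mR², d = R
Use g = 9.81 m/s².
I/m = (3/2)R² = 0.04335 m²; d = R = 0.17 m
T = 2π√((3/2)R²/(gR)) = 2π√(3R/(2g)) = 1.013 s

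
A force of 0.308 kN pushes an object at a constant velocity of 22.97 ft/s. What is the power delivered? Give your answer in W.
P = Fv = 308 N × 7.001 m/s = 2156 W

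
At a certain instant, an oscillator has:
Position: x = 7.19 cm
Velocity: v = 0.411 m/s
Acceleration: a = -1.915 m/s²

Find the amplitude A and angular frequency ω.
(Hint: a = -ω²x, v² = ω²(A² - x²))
a = −ω²x → ω = √(|a|/x) = √(1.915/0.0719) = 5.161 rad/s
v² = ω²(A² − x²) → A = √(x² + v²/ω²) = √(0.0719² + 0.411²/5.161²) = 0.1073 m = 10.73 cm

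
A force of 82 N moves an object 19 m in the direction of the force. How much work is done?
W = Fd = 82×19 = 1558.0 J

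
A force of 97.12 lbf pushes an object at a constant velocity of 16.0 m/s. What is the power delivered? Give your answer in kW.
P = Fv = 432 N × 16 m/s = 6912 W = 6.912 kW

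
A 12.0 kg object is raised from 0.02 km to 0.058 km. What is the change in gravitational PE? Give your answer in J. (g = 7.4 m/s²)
ΔPE = mg(h₂ − h₁) = 12 kg × 7.4 m/s² × (58 − 20) m = 3374 J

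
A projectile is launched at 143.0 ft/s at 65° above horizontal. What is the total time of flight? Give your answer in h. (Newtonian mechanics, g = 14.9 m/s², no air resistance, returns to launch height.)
T = 2v₀sin(θ)/g (with unit conversion) = 0.001473 h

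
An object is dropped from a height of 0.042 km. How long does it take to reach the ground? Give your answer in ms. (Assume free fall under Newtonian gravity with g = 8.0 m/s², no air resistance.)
t = √(2h/g) (with unit conversion) = 3240.0 ms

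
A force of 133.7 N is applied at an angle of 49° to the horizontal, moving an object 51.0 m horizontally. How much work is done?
W = Fd cosθ = 133.7×51.0×cos(49°) = 4473.5 J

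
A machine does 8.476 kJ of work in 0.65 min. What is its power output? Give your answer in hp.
P = W/t = 8476 J / 39 s = 217.3 W = 0.2914 hp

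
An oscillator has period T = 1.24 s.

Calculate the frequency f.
f = 1/T = 1/1.24 = 0.8065 Hz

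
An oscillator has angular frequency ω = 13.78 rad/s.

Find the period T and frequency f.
T = 2π/ω = 2π/13.78 = 0.456 s; f = ω/2π = 2.193 Hz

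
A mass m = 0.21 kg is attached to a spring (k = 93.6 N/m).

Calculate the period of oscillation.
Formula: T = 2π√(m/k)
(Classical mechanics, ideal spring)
T = 2π√(m/k) = 2π√(0.21/93.6) = 0.2976 s; f = 1/T = 3.36 Hz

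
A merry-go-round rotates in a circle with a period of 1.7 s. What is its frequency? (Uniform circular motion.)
f = 1/T = 1/1.7 = 0.5882 Hz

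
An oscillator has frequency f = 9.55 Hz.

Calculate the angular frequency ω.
ω = 2πf = 2π×9.55 = 60 rad/s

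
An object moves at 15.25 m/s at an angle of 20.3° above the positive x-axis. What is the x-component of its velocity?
vₓ = v cos(θ) = 15.25 × cos(20.3°) = 14.3 m/s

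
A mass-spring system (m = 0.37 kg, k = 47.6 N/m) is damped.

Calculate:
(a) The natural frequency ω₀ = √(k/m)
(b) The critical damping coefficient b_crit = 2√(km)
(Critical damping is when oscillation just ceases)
ω₀ = √(k/m) = √(47.6/0.37) = 11.34 rad/s
b_crit = 2√(km) = 2√(47.6×0.37) = 8.393 kg/s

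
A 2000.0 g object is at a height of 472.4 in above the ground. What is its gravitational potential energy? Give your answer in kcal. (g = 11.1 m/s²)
PE = mgh = 2 kg × 11.1 m/s² × 12 m = 266.4 J = 0.06367 kcal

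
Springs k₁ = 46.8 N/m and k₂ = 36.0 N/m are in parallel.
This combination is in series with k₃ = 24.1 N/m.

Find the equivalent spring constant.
k₁₂ = k₁ + k₂ = 82.8 N/m (parallel)
1/k_eq = 1/k₁₂ + 1/k₃ → k_eq = 18.67 N/m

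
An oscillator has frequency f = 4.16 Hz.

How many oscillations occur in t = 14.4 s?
n = f×t = 4.16×14.4 = 59.9 oscillations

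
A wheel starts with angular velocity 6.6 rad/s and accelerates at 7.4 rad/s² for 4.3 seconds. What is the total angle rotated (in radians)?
θ = ω₀t + ½αt² = 6.6×4.3 + ½×7.4×4.3² = 96.79 rad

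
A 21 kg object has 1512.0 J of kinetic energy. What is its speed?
KE = ½mv² → v = √(2KE/m) = √(2×1512.0/21) = 12.0 m/s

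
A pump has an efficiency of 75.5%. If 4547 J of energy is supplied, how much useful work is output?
W_out = η × W_in = 0.755 × 4547 = 3433.0 J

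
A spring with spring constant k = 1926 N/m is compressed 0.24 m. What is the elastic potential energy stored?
PE = ½kx² = ½×1926×0.24² = 55.47 J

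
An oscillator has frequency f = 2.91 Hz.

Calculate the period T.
T = 1/f = 1/2.91 = 0.3436 s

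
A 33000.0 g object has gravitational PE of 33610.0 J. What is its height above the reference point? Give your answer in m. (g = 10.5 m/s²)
PE = mgh → h = PE/(mg) = 3.361e+04 J / (33 kg × 10.5 m/s²) = 97 m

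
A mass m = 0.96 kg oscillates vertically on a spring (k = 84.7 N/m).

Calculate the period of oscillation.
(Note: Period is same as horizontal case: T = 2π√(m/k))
T = 2π√(m/k) = 2π√(0.96/84.7) = 0.6689 s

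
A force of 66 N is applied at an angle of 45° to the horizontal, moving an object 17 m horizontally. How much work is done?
W = Fd cosθ = 66×17×cos(45°) = 793.37 J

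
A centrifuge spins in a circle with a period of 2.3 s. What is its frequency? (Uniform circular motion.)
f = 1/T = 1/2.3 = 0.4348 Hz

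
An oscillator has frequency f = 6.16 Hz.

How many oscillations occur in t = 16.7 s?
n = f×t = 6.16×16.7 = 102.9 oscillations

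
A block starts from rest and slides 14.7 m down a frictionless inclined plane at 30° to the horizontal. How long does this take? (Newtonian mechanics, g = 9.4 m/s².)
a = g sin(θ) = 9.4 × sin(30°) = 4.7 m/s²
t = √(2d/a) = √(2 × 14.7 / 4.7) = 2.5 s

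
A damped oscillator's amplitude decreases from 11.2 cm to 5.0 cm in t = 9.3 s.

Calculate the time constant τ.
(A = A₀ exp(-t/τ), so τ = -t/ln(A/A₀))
A/A₀ = 5.0/11.2 = 0.4464; ln(A/A₀) = -0.8065
τ = −t/ln(A/A₀) = −9.3/-0.8065 = 11.53 s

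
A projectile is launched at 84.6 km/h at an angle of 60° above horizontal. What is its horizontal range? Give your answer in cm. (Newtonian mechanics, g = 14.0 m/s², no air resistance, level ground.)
R = v₀² sin(2θ) / g (with unit conversion) = 3416.0 cm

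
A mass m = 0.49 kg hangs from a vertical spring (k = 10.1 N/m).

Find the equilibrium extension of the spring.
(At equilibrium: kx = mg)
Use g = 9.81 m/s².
x_eq = mg/k = 0.49×9.81/10.1 = 0.4759 m = 47.59 cm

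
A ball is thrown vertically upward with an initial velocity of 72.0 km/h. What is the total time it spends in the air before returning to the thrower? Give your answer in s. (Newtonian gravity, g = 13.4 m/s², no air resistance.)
t_total = 2v₀/g (with unit conversion) = 2.985 s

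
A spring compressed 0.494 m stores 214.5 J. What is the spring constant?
PE = ½kx² → k = 2PE/x² = 2×214.5/0.494² = 1758.0 N/m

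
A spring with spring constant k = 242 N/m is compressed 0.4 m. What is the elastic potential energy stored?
PE = ½kx² = ½×242×0.4² = 19.36 J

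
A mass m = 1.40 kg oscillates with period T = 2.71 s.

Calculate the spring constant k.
T = 2π√(m/k) → k = m(2π/T)² = 1.4×(2π/2.71)² = 7.526 N/m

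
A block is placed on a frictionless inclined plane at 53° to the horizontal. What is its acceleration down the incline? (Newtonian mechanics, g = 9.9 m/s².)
a = g sin(θ) = 9.9 × sin(53°) = 9.9 × 0.7986 = 7.91 m/s²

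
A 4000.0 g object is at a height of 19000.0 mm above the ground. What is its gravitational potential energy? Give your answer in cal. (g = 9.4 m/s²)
PE = mgh = 4 kg × 9.4 m/s² × 19 m = 714.4 J = 170.7 cal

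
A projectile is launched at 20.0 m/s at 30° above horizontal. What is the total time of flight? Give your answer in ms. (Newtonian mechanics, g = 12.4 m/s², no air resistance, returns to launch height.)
T = 2v₀sin(θ)/g (with unit conversion) = 1613.0 ms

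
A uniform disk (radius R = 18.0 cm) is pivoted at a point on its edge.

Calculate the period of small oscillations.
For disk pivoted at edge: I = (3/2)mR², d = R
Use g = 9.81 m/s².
I/m = (3/2)R² = 0.0486 m²; d = R = 0.18 m
T = 2π√((3/2)R²/(gR)) = 2π√(3R/(2g)) = 1.042 s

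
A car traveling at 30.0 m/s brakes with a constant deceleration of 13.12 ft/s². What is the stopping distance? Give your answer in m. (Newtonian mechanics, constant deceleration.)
d = v₀² / (2a) (with unit conversion) = 112.5 m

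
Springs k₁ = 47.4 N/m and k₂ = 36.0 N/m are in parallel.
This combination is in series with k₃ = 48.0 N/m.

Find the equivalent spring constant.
k₁₂ = k₁ + k₂ = 83.4 N/m (parallel)
1/k_eq = 1/k₁₂ + 1/k₃ → k_eq = 30.47 N/m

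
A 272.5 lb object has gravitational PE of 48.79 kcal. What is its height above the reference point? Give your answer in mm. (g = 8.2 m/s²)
PE = mgh → h = PE/(mg) = 2.041e+05 J / (123.6 kg × 8.2 m/s²) = 201.4 m = 201400.0 mm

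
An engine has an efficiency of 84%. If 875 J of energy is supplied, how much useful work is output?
W_out = η × W_in = 0.84 × 875 = 735.0 J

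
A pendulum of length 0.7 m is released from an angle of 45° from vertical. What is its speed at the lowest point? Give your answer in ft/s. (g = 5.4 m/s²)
h = L(1 − cosθ) = 0.7×(1 − cos45°) = 0.205 m
v = √(2gh) = √(2×5.4×0.205) = 1.488 m/s = 4.882 ft/s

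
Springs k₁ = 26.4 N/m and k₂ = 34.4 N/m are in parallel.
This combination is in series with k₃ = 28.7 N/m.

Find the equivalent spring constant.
k₁₂ = k₁ + k₂ = 60.8 N/m (parallel)
1/k_eq = 1/k₁₂ + 1/k₃ → k_eq = 19.5 N/m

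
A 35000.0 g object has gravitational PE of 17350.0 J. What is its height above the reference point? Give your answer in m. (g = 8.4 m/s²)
PE = mgh → h = PE/(mg) = 1.735e+04 J / (35 kg × 8.4 m/s²) = 59.01 m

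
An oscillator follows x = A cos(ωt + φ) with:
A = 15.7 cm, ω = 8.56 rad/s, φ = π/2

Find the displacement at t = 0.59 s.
x = A cos(ωt + φ) = 15.7×cos(8.56×0.59 + π/2) = 14.81 cm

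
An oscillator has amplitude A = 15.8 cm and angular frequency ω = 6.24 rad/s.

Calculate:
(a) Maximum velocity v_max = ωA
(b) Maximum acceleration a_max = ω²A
v_max = ωA = 6.24×0.158 = 0.9859 m/s
a_max = ω²A = 6.24²×0.158 = 6.152 m/s²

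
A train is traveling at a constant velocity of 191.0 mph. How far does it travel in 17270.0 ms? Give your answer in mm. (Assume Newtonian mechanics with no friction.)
d = vt (with unit conversion) = 1475000.0 mm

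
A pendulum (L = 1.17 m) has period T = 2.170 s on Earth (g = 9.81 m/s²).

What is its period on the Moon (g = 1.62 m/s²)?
T = 2π√(L/g), so T_moon/T_earth = √(g_earth/g_moon)
T_moon = 2π√(1.17/1.62) = 5.34 s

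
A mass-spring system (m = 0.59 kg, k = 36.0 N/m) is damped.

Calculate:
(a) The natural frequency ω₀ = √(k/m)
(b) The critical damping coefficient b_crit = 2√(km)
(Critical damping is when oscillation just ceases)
ω₀ = √(k/m) = √(36.0/0.59) = 7.811 rad/s
b_crit = 2√(km) = 2√(36.0×0.59) = 9.217 kg/s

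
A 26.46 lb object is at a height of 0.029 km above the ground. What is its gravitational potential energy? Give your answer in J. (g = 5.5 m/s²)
PE = mgh = 12 kg × 5.5 m/s² × 29 m = 1914 J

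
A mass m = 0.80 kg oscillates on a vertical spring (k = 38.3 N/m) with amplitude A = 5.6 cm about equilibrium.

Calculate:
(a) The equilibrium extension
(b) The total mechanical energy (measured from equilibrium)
x_eq = mg/k = 0.8×9.81/38.3 = 0.2049 m = 20.49 cm
E = ½kA² = ½×38.3×(0.056)² = 0.06005 J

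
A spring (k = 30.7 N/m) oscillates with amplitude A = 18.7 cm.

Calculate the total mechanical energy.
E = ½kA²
E = ½kA² = ½×30.7×(0.187)² = 0.5368 J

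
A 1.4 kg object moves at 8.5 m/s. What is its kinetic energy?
KE = ½mv² = ½×1.4×8.5² = 50.575 J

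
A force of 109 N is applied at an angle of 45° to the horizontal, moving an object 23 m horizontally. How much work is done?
W = Fd cosθ = 109×23×cos(45°) = 1772.7 J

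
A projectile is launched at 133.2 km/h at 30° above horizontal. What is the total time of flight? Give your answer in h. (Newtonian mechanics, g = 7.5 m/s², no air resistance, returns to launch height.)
T = 2v₀sin(θ)/g (with unit conversion) = 0.00137 h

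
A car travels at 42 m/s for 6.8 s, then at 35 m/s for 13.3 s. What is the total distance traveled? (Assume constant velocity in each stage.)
d₁ = v₁t₁ = 42 × 6.8 = 285.6 m
d₂ = v₂t₂ = 35 × 13.3 = 465.5 m
d_total = 285.6 + 465.5 = 751.1 m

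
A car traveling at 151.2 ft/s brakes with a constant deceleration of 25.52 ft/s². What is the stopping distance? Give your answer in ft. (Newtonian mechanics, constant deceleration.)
d = v₀² / (2a) (with unit conversion) = 447.9 ft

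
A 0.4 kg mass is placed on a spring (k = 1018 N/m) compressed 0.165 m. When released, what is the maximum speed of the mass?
½kx² = ½mv² → v = x√(k/m) = 0.165×√(1018/0.4) = 8.324 m/s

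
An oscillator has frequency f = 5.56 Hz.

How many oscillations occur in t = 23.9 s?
n = f×t = 5.56×23.9 = 132.9 oscillations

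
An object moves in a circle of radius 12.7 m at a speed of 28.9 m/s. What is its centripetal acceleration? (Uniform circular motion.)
a_c = v²/r = 28.9²/12.7 = 835.21/12.7 = 65.76 m/s²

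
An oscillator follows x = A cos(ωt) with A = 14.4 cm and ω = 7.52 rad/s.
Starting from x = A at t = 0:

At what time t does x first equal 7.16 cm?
cos(ωt) = x/A = 7.16/14.4 = 0.4972
ωt = arccos(0.4972) = 1.05 rad
t = 1.05/7.52 = 0.1397 s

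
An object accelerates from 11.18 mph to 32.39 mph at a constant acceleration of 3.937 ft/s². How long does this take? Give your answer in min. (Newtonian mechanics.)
t = (v - v₀)/a (with unit conversion) = 0.1317 min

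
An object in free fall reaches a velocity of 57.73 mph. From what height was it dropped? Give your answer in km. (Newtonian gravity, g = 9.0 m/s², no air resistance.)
h = v²/(2g) (with unit conversion) = 0.037 km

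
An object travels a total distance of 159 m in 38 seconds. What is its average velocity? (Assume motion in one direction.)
v_avg = Δd / Δt = 159 / 38 = 4.18 m/s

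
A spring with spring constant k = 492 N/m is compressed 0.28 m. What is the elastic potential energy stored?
PE = ½kx² = ½×492×0.28² = 19.29 J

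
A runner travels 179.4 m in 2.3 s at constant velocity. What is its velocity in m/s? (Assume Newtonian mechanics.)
v = d/t = 78.0 m/s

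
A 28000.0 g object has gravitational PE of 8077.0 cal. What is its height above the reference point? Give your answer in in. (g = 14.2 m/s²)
PE = mgh → h = PE/(mg) = 3.379e+04 J / (28 kg × 14.2 m/s²) = 85 m = 3346.0 in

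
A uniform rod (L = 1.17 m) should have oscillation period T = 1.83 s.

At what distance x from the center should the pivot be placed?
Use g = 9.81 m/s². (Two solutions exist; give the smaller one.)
T = 2π√((L²/12 + x²)/(gx)). Let c = T²g/(4π²) = 0.8322.
x² − cx + L²/12 = 0 → x = (c − √(c² − L²/3))/2 = 0.1731 m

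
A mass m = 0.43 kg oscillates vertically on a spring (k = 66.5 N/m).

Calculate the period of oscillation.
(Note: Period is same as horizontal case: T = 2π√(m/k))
T = 2π√(m/k) = 2π√(0.43/66.5) = 0.5052 s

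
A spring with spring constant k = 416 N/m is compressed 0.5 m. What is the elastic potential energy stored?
PE = ½kx² = ½×416×0.5² = 52.0 J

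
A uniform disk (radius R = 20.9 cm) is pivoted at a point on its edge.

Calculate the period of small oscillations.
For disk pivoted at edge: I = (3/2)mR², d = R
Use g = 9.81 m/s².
I/m = (3/2)R² = 0.06552 m²; d = R = 0.209 m
T = 2π√((3/2)R²/(gR)) = 2π√(3R/(2g)) = 1.123 s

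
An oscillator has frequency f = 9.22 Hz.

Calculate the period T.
T = 1/f = 1/9.22 = 0.1085 s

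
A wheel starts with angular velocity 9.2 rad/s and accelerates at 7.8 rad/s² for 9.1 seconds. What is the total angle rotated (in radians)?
θ = ω₀t + ½αt² = 9.2×9.1 + ½×7.8×9.1² = 406.68 rad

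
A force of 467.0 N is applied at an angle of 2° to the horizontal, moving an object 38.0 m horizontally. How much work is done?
W = Fd cosθ = 467.0×38.0×cos(2°) = 17735.0 J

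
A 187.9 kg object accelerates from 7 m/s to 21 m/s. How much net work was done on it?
W_net = ΔKE = ½m(v₂² − v₁²) = ½×187.9×(21² − 7²) = 36828.4 J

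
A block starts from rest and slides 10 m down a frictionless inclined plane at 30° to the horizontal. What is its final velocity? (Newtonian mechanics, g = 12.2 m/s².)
a = g sin(θ) = 12.2 × sin(30°) = 6.1 m/s²
v = √(2ad) = √(2 × 6.1 × 10) = 11.05 m/s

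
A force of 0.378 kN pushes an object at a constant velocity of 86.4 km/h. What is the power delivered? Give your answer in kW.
P = Fv = 378 N × 24 m/s = 9072 W = 9.072 kW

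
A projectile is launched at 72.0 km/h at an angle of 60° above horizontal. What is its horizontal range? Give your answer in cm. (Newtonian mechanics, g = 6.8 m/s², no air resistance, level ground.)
R = v₀² sin(2θ) / g (with unit conversion) = 5094.0 cm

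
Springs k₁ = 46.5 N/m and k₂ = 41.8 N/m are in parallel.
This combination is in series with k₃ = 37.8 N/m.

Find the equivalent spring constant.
k₁₂ = k₁ + k₂ = 88.3 N/m (parallel)
1/k_eq = 1/k₁₂ + 1/k₃ → k_eq = 26.47 N/m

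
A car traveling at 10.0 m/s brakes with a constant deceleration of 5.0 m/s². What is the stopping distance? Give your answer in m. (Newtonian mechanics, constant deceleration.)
d = v₀² / (2a) = 10.0 m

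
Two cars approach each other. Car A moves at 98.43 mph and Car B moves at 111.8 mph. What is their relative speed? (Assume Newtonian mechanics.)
v_rel = v_A + v_B = 98.43 + 111.8 = 210.2 mph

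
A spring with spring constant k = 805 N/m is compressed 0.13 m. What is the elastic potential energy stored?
PE = ½kx² = ½×805×0.13² = 6.802 J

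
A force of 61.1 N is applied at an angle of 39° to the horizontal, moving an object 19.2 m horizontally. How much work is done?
W = Fd cosθ = 61.1×19.2×cos(39°) = 911.69 J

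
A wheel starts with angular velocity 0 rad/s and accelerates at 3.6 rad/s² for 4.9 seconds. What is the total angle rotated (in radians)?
θ = ω₀t + ½αt² = 0×4.9 + ½×3.6×4.9² = 43.22 rad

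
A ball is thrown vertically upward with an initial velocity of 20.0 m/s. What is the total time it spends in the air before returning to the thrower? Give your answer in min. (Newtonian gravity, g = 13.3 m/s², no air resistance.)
t_total = 2v₀/g (with unit conversion) = 0.05013 min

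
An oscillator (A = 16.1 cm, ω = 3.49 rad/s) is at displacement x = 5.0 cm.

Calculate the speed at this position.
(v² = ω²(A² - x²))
v = ω√(A² − x²) = 3.49×√(0.161² − 0.05²) = 0.5341 m/s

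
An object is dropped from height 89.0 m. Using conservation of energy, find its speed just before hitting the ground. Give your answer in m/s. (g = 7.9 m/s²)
mgh = ½mv² → v = √(2gh) = √(2×7.9×89) = 37.5 m/s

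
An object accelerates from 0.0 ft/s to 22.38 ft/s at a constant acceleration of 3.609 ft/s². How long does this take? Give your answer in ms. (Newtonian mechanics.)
t = (v - v₀)/a (with unit conversion) = 6201.0 ms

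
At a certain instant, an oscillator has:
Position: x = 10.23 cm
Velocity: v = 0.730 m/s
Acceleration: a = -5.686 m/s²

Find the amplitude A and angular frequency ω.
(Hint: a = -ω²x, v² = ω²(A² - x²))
a = −ω²x → ω = √(|a|/x) = √(5.686/0.1023) = 7.455 rad/s
v² = ω²(A² − x²) → A = √(x² + v²/ω²) = √(0.1023² + 0.73²/7.455²) = 0.1416 m = 14.16 cm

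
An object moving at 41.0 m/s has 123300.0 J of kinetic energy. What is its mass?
KE = ½mv² → m = 2KE/v² = 2×123300.0/41.0² = 146.7 kg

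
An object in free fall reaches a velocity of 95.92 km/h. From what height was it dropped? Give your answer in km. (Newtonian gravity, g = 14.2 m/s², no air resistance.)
h = v²/(2g) (with unit conversion) = 0.025 km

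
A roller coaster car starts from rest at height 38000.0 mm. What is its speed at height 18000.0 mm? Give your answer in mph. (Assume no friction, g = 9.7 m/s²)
mgh₁ = ½mv₂² + mgh₂ → v₂ = √(2g(h₁−h₂)) = √(2×9.7×(38−18)) = 19.7 m/s = 44.06 mph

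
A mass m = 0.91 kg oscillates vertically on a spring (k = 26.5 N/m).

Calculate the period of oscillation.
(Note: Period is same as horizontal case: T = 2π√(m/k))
T = 2π√(m/k) = 2π√(0.91/26.5) = 1.164 s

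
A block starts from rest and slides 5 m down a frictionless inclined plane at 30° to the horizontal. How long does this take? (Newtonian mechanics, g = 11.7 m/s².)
a = g sin(θ) = 11.7 × sin(30°) = 5.85 m/s²
t = √(2d/a) = √(2 × 5 / 5.85) = 1.31 s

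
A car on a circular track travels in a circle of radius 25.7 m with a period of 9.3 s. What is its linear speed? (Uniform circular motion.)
v = 2πr/T = 2π×25.7/9.3 = 17.36 m/s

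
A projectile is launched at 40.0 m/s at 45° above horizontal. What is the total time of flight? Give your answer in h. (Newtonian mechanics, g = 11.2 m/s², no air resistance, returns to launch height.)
T = 2v₀sin(θ)/g (with unit conversion) = 0.001403 h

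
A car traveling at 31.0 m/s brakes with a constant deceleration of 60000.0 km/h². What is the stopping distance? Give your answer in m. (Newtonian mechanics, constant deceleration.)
d = v₀² / (2a) (with unit conversion) = 103.8 m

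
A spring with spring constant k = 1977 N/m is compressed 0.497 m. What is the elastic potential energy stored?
PE = ½kx² = ½×1977×0.497² = 244.2 J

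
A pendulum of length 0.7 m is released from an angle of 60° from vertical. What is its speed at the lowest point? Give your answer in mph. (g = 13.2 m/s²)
h = L(1 − cosθ) = 0.7×(1 − cos60°) = 0.35 m
v = √(2gh) = √(2×13.2×0.35) = 3.04 m/s = 6.8 mph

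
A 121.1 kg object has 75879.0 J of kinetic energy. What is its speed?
KE = ½mv² → v = √(2KE/m) = √(2×75879.0/121.1) = 35.4 m/s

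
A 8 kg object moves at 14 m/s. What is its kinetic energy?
KE = ½mv² = ½×8×14² = 784.0 J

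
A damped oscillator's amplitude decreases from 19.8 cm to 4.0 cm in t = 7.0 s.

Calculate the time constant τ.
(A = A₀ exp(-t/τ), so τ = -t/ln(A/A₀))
A/A₀ = 4.0/19.8 = 0.202; ln(A/A₀) = -1.599
τ = −t/ln(A/A₀) = −7.0/-1.599 = 4.377 s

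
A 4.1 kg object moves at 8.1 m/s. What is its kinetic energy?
KE = ½mv² = ½×4.1×8.1² = 134.5005 J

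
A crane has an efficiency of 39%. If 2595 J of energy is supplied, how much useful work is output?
W_out = η × W_in = 0.39 × 2595 = 1012.1 J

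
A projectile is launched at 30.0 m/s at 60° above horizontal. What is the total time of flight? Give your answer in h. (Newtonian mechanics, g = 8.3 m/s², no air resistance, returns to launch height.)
T = 2v₀sin(θ)/g (with unit conversion) = 0.001739 h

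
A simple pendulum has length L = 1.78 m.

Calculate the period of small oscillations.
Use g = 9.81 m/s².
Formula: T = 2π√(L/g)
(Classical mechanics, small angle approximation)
T = 2π√(L/g) = 2π√(1.78/9.81) = 2.676 s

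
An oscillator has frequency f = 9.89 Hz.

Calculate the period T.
T = 1/f = 1/9.89 = 0.1011 s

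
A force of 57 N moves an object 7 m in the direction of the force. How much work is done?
W = Fd = 57×7 = 399.0 J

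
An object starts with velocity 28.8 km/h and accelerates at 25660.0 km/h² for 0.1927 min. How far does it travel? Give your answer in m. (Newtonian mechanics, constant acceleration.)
d = v₀t + ½at² (with unit conversion) = 224.8 m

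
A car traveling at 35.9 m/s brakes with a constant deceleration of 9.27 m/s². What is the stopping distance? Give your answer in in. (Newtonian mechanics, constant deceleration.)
d = v₀² / (2a) (with unit conversion) = 2737.0 in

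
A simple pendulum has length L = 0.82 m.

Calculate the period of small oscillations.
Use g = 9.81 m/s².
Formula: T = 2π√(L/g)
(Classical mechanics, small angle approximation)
T = 2π√(L/g) = 2π√(0.82/9.81) = 1.817 s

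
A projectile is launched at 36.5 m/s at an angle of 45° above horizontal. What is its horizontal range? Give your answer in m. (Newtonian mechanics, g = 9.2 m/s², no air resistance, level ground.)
R = v₀² sin(2θ) / g = 144.8 m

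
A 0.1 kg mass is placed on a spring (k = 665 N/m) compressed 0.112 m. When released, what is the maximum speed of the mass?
½kx² = ½mv² → v = x√(k/m) = 0.112×√(665/0.1) = 9.133 m/s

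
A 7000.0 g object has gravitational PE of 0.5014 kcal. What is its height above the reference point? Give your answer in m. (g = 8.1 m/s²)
PE = mgh → h = PE/(mg) = 2098 J / (7 kg × 8.1 m/s²) = 37 m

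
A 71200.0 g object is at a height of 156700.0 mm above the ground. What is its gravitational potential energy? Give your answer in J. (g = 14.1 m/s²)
PE = mgh = 71.2 kg × 14.1 m/s² × 156.7 m = 1.573e+05 J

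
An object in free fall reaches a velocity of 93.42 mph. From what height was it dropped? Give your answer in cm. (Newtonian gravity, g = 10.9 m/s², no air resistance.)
h = v²/(2g) (with unit conversion) = 8000.0 cm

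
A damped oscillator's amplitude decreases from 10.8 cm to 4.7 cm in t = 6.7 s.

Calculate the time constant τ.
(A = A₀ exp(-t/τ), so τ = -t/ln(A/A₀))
A/A₀ = 4.7/10.8 = 0.4352; ln(A/A₀) = -0.832
τ = −t/ln(A/A₀) = −6.7/-0.832 = 8.053 s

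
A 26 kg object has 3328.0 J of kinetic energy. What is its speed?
KE = ½mv² → v = √(2KE/m) = √(2×3328.0/26) = 16.0 m/s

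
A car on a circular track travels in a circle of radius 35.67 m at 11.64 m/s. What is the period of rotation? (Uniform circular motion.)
T = 2πr/v = 2π×35.67/11.64 = 19.25 s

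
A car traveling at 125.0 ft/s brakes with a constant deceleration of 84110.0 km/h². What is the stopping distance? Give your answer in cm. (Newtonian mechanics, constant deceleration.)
d = v₀² / (2a) (with unit conversion) = 11180.0 cm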